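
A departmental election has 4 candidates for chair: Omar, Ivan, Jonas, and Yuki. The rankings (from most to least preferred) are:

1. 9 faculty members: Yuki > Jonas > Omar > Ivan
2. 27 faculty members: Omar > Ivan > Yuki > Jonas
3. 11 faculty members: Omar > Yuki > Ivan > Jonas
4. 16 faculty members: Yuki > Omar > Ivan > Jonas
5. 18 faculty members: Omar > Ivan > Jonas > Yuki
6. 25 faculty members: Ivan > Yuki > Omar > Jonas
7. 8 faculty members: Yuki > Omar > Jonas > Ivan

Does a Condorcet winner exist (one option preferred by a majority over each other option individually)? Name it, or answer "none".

Checking pairwise contests:
Yuki beats Omar 58–56.
Omar beats Ivan 89–25.
Omar beats Jonas 105–9.
Ivan beats Yuki 70–44.
Every option loses at least one head-to-head, so there is no Condorcet winner.

none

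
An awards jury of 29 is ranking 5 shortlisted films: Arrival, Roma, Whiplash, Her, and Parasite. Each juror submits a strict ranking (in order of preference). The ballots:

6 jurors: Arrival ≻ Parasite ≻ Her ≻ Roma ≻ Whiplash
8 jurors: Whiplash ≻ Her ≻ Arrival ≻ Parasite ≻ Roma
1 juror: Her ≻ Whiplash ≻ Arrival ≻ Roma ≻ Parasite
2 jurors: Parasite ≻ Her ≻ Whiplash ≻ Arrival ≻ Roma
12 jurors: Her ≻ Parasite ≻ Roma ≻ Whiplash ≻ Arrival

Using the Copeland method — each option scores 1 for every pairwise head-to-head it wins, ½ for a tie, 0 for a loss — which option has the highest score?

Arrival: beats Roma and Parasite; loses to Whiplash and Her → score 2.
Roma: beats Whiplash; loses to Arrival, Her, and Parasite → score 1.
Whiplash: beats Arrival; loses to Roma, Her, and Parasite → score 1.
Her: beats Arrival, Roma, Whiplash, and Parasite → score 4.
Parasite: beats Roma and Whiplash; loses to Arrival and Her → score 2.
Her has the best pairwise record.

Her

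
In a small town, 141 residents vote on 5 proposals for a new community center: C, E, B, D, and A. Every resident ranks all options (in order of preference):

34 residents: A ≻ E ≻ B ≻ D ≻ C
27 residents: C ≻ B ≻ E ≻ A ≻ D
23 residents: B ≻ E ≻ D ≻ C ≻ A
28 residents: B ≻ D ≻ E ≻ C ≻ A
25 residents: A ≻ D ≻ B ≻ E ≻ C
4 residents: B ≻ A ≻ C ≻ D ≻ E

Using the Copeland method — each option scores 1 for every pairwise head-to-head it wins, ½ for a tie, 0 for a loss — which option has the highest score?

B

C: beats A; loses to E, B, and D → score 1.
E: beats C, D, and A; loses to B → score 3.
B: beats C, E, D, and A → score 4.
D: beats C; loses to E, B, and A → score 1.
A: beats D; loses to C, E, and B → score 1.
B has the best pairwise record.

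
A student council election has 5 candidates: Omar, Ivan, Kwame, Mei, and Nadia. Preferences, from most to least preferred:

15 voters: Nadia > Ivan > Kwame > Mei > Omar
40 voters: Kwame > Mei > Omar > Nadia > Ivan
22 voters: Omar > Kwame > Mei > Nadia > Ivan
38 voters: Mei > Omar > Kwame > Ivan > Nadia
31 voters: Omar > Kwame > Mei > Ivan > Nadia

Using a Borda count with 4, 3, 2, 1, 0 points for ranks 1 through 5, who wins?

Kwame

Omar: 15·0 + 40·2 + 22·4 + 38·3 + 31·4 = 406
Ivan: 15·3 + 40·0 + 22·0 + 38·1 + 31·1 = 114
Kwame: 15·2 + 40·4 + 22·3 + 38·2 + 31·3 = 425
Mei: 15·1 + 40·3 + 22·2 + 38·4 + 31·2 = 393
Nadia: 15·4 + 40·1 + 22·1 + 38·0 + 31·0 = 122
Kwame has the highest Borda score (425).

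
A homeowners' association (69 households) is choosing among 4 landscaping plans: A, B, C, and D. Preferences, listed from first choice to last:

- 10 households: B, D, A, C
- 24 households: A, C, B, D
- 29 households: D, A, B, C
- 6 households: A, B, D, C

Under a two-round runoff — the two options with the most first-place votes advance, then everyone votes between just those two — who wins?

Round 1 first-place votes: A 30, B 10, C 0, D 29.
A and D advance.
Runoff: A is preferred to D by 30 voters; D by 39.
D wins the runoff.

D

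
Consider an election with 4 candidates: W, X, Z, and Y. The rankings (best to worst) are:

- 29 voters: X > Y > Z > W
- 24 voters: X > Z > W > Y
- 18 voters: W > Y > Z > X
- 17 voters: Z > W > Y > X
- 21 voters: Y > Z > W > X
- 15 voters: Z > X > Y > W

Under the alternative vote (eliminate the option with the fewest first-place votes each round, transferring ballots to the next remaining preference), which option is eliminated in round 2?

Round 1: W 18, X 53, Z 32, Y 21. Eliminate W.
Round 2: X 53, Z 32, Y 39. Eliminate Z.

Z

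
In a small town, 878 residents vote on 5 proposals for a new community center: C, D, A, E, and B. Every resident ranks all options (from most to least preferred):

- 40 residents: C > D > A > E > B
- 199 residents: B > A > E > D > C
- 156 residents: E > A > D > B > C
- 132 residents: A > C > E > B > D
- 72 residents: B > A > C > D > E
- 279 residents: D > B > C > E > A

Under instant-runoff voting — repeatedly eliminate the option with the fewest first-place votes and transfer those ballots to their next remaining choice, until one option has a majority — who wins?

E

Round 1: C 40, D 279, A 132, E 156, B 271. Eliminate C.
Round 2: D 319, A 132, E 156, B 271. Eliminate A.
Round 3: D 319, E 288, B 271. Eliminate B.
Round 4: D 391, E 487. E has a majority.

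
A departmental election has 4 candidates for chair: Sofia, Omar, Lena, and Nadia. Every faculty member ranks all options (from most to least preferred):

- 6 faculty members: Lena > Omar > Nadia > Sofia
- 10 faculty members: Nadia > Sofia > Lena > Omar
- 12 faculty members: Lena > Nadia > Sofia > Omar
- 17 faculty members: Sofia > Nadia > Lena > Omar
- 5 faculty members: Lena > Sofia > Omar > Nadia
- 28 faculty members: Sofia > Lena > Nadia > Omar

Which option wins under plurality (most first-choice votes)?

Sofia

First-place votes: Sofia 45, Omar 0, Lena 23, Nadia 10.
Sofia has the most first-place votes.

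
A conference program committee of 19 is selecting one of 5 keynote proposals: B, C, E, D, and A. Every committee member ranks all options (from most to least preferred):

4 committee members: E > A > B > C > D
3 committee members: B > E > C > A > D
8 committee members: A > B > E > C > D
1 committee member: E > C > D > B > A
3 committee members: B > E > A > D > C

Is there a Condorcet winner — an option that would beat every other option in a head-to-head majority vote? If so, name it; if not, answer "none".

Checking pairwise contests:
A beats B 12–7.
B beats C 18–1.
B beats E 14–5.
B beats D 18–1.
E beats A 11–8.
Every option loses at least one head-to-head, so there is no Condorcet winner.

none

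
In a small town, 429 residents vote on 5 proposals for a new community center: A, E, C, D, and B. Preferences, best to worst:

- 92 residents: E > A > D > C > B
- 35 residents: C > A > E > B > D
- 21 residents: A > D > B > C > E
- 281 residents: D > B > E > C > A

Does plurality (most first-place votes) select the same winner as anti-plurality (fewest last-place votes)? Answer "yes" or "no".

no

Plurality — first-place votes: A 21, E 92, C 35, D 281, B 0. Winner: D.
Anti-plurality — last-place votes: A 281, E 21, C 0, D 35, B 92. Winner: C.
The two methods disagree.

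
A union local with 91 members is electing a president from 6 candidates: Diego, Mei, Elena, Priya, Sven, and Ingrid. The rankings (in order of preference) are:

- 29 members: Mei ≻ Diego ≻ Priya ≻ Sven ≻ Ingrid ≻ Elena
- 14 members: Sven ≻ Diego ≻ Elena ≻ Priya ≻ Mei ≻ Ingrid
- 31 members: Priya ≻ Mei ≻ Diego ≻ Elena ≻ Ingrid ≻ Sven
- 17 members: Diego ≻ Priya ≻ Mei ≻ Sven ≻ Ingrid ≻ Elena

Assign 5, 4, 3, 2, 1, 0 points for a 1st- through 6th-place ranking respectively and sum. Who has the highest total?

Diego

Diego: 29·4 + 14·4 + 31·3 + 17·5 = 350
Mei: 29·5 + 14·1 + 31·4 + 17·3 = 334
Elena: 29·0 + 14·3 + 31·2 + 17·0 = 104
Priya: 29·3 + 14·2 + 31·5 + 17·4 = 338
Sven: 29·2 + 14·5 + 31·0 + 17·2 = 162
Ingrid: 29·1 + 14·0 + 31·1 + 17·1 = 77
Diego has the highest Borda score (350).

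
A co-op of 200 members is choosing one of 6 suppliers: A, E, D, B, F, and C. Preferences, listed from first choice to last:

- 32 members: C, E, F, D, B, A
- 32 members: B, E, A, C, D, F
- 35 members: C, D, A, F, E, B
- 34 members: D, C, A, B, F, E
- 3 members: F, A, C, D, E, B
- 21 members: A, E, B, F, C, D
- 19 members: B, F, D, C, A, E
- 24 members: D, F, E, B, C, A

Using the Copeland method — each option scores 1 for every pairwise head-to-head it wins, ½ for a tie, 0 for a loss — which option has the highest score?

A: beats E and F; loses to D, B, and C → score 2.
E: beats B; loses to A, D, F, and C → score 1.
D: beats A, E, B, and F; loses to C → score 4.
B: beats A and F; loses to E, D, and C → score 2.
F: beats E; loses to A, D, B, and C → score 1.
C: beats A, E, D, B, and F → score 5.
C has the best pairwise record.

C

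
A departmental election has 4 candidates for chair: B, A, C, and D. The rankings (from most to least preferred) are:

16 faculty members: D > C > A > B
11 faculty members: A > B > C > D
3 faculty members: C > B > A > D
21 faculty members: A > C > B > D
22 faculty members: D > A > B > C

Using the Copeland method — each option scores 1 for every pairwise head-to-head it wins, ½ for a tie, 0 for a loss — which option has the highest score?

D

B: loses to A, C, and D → score 0.
A: beats B and C; loses to D → score 2.
C: beats B; loses to A and D → score 1.
D: beats B, A, and C → score 3.
D has the best pairwise record.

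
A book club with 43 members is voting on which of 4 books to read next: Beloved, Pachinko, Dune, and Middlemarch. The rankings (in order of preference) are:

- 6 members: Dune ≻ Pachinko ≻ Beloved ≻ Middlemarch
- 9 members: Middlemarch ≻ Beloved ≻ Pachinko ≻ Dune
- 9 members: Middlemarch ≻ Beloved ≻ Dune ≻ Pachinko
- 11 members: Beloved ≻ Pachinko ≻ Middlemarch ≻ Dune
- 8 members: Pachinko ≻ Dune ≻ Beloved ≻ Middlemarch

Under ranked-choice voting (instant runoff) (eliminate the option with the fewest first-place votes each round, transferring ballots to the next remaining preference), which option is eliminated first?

Round 1: Beloved 11, Pachinko 8, Dune 6, Middlemarch 18. Eliminate Dune.

Dune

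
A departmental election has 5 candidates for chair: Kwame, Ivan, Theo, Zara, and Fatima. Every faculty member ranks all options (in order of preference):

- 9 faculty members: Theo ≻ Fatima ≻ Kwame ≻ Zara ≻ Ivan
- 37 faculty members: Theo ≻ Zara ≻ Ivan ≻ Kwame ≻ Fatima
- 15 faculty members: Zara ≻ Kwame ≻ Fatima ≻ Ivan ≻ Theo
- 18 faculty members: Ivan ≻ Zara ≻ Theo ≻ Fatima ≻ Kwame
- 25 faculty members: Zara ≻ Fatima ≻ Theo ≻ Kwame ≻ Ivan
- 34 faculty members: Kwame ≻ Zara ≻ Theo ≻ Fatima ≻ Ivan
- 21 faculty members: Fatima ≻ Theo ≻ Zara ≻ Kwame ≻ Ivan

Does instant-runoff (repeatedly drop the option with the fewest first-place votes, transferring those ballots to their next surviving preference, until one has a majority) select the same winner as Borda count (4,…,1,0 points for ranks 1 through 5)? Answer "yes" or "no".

yes

Instant-runoff — R1 Kwame 34, Ivan 18, Theo 46, Zara 40, Fatima 21 (Ivan out); R2 Kwame 34, Theo 46, Zara 58, Fatima 21 (Fatima out); R3 Kwame 34, Theo 67, Zara 58 (Kwame out); R4 Theo 67, Zara 92 (Zara winner). Winner: Zara.
Borda — scores: Kwame 282, Ivan 161, Theo 401, Zara 478, Fatima 268. Winner: Zara.
The two methods agree.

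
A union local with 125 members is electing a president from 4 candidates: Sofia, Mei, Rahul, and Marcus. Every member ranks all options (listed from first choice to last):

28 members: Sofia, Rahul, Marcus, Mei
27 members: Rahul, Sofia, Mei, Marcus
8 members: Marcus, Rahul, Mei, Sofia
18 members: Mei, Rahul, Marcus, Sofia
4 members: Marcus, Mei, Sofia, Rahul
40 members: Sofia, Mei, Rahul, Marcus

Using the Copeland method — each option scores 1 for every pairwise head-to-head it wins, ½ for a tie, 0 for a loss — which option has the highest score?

Sofia: beats Mei, Rahul, and Marcus → score 3.
Mei: beats Marcus; loses to Sofia and Rahul → score 1.
Rahul: beats Mei and Marcus; loses to Sofia → score 2.
Marcus: loses to Sofia, Mei, and Rahul → score 0.
Sofia has the best pairwise record.

Sofia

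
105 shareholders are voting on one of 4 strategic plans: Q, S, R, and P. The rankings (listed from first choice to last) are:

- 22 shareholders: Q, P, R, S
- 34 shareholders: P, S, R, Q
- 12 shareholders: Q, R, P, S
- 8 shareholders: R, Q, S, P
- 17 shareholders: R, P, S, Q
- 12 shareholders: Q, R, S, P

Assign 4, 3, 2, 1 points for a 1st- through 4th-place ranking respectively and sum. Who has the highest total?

Q: 22·4 + 34·1 + 12·4 + 8·3 + 17·1 + 12·4 = 259
S: 22·1 + 34·3 + 12·1 + 8·2 + 17·2 + 12·2 = 210
R: 22·2 + 34·2 + 12·3 + 8·4 + 17·4 + 12·3 = 284
P: 22·3 + 34·4 + 12·2 + 8·1 + 17·3 + 12·1 = 297
P has the highest Borda score (297).

P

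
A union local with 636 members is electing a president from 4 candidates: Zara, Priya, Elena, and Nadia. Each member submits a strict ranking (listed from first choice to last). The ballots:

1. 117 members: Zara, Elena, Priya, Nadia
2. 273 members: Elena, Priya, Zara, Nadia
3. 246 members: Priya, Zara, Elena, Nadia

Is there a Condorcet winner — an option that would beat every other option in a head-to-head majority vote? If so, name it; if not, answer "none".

Checking pairwise contests:
Priya beats Zara 519–117.
Elena beats Priya 390–246.
Zara beats Elena 363–273.
Zara beats Nadia 636–0.
Every option loses at least one head-to-head, so there is no Condorcet winner.

none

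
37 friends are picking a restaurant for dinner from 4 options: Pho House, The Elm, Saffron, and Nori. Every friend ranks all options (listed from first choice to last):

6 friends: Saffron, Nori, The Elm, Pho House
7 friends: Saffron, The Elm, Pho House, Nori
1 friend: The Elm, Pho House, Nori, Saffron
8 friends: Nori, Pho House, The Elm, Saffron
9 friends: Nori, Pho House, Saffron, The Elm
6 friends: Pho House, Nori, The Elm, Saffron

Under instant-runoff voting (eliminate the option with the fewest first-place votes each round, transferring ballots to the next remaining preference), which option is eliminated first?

Round 1: Pho House 6, The Elm 1, Saffron 13, Nori 17. Eliminate The Elm.

The Elm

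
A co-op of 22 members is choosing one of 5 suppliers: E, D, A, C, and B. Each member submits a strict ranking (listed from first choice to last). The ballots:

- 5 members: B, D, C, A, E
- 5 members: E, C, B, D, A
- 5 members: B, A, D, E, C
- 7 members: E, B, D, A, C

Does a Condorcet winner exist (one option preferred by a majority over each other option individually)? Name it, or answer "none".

E

E vs D: 12–10 for E.
E vs A: 12–10 for E.
E vs C: 17–5 for E.
E vs B: 12–10 for E.
E beats every other option head-to-head.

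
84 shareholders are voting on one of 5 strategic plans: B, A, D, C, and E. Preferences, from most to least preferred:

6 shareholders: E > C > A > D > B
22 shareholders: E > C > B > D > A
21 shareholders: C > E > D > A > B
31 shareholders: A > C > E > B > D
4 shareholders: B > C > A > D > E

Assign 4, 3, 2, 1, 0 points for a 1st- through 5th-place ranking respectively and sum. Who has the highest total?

B: 6·0 + 22·2 + 21·0 + 31·1 + 4·4 = 91
A: 6·2 + 22·0 + 21·1 + 31·4 + 4·2 = 165
D: 6·1 + 22·1 + 21·2 + 31·0 + 4·1 = 74
C: 6·3 + 22·3 + 21·4 + 31·3 + 4·3 = 273
E: 6·4 + 22·4 + 21·3 + 31·2 + 4·0 = 237
C has the highest Borda score (273).

C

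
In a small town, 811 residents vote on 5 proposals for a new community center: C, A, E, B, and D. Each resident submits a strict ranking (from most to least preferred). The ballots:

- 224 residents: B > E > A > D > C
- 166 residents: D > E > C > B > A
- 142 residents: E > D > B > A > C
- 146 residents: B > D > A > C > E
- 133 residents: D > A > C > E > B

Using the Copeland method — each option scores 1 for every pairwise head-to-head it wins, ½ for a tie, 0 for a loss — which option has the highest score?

D

C: loses to A, E, B, and D → score 0.
A: beats C; loses to E, B, and D → score 1.
E: beats C, A, and B; loses to D → score 3.
B: beats C and A; loses to E and D → score 2.
D: beats C, A, E, and B → score 4.
D has the best pairwise record.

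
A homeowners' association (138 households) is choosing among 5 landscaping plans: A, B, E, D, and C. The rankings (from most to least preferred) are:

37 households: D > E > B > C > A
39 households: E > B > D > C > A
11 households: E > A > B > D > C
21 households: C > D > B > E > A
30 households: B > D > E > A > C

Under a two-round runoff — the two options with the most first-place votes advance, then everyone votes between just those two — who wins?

D

Round 1 first-place votes: A 0, B 30, E 50, D 37, C 21.
E and D advance.
Runoff: E is preferred to D by 50 voters; D by 88.
D wins the runoff.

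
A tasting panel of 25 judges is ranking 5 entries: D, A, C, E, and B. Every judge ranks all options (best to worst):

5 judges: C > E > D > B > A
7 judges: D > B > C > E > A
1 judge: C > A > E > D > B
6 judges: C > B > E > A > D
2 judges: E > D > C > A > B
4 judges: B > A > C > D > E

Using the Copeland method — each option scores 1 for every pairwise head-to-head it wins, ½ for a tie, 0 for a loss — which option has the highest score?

C

D: beats A and B; loses to C and E → score 2.
A: loses to D, C, E, and B → score 0.
C: beats D, A, E, and B → score 4.
E: beats D and A; loses to C and B → score 2.
B: beats A and E; loses to D and C → score 2.
C has the best pairwise record.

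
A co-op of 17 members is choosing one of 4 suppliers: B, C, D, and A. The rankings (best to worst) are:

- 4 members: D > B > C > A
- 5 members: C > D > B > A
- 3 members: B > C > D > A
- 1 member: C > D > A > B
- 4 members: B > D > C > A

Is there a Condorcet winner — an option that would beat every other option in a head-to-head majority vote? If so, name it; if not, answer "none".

none

Checking pairwise contests:
D beats B 10–7.
B beats C 11–6.
C beats D 9–8.
B beats A 16–1.
Every option loses at least one head-to-head, so there is no Condorcet winner.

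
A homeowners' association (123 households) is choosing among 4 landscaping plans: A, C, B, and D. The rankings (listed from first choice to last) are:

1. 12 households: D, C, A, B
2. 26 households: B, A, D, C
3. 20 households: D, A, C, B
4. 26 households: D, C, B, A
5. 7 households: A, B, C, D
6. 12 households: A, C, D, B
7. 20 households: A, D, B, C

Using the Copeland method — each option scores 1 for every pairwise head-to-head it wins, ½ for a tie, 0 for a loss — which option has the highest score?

A: beats C, B, and D → score 3.
C: beats B; loses to A and D → score 1.
B: loses to A, C, and D → score 0.
D: beats C and B; loses to A → score 2.
A has the best pairwise record.

A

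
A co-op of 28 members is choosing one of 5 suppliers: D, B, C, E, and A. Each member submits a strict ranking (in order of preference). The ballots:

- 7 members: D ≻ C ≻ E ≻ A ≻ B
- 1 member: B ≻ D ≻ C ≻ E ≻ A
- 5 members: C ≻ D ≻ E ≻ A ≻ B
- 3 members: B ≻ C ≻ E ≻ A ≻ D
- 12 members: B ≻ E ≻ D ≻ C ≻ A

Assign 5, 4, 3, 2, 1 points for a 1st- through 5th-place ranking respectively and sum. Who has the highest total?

D: 7·5 + 1·4 + 5·4 + 3·1 + 12·3 = 98
B: 7·1 + 1·5 + 5·1 + 3·5 + 12·5 = 92
C: 7·4 + 1·3 + 5·5 + 3·4 + 12·2 = 92
E: 7·3 + 1·2 + 5·3 + 3·3 + 12·4 = 95
A: 7·2 + 1·1 + 5·2 + 3·2 + 12·1 = 43
D has the highest Borda score (98).

D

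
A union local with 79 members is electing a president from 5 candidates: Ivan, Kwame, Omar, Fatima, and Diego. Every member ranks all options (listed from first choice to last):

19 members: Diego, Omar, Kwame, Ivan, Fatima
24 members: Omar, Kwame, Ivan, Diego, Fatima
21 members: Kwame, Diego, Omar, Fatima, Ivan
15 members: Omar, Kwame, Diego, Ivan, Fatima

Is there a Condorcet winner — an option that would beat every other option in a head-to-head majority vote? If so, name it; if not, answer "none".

Checking pairwise contests:
Kwame beats Ivan 79–0.
Omar beats Kwame 58–21.
Diego beats Omar 40–39.
Ivan beats Fatima 58–21.
Kwame beats Diego 60–19.
Every option loses at least one head-to-head, so there is no Condorcet winner.

none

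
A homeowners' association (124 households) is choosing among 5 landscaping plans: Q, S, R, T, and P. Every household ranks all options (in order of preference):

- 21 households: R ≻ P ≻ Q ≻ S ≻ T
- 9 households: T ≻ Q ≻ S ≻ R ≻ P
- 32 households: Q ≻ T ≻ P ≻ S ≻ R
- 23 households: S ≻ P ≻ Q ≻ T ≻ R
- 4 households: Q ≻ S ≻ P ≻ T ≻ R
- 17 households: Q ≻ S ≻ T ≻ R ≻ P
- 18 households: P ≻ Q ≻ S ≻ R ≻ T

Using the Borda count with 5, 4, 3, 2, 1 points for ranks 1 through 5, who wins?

Q

Q: 21·3 + 9·4 + 32·5 + 23·3 + 4·5 + 17·5 + 18·4 = 505
S: 21·2 + 9·3 + 32·2 + 23·5 + 4·4 + 17·4 + 18·3 = 386
R: 21·5 + 9·2 + 32·1 + 23·1 + 4·1 + 17·2 + 18·2 = 252
T: 21·1 + 9·5 + 32·4 + 23·2 + 4·2 + 17·3 + 18·1 = 317
P: 21·4 + 9·1 + 32·3 + 23·4 + 4·3 + 17·1 + 18·5 = 400
Q has the highest Borda score (505).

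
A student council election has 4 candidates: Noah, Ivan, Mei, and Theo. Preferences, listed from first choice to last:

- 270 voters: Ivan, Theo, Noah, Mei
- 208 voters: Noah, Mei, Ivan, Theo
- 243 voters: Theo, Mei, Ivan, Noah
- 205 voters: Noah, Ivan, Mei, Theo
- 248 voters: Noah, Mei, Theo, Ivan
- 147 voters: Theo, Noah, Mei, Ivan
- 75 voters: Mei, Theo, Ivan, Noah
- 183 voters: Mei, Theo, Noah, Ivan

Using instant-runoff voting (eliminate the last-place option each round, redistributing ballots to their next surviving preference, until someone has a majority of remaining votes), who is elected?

Theo

Round 1: Noah 661, Ivan 270, Mei 258, Theo 390. Eliminate Mei.
Round 2: Noah 661, Ivan 270, Theo 648. Eliminate Ivan.
Round 3: Noah 661, Theo 918. Theo has a majority.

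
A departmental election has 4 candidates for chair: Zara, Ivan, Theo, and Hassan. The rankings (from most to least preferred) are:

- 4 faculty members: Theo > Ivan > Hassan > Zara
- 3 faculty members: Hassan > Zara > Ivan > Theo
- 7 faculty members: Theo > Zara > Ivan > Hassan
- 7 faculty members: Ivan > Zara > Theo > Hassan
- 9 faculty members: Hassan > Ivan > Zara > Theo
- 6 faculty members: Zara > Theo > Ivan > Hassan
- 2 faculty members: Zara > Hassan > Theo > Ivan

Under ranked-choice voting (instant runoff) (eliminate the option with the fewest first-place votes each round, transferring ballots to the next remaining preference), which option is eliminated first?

Round 1: Zara 8, Ivan 7, Theo 11, Hassan 12. Eliminate Ivan.

Ivan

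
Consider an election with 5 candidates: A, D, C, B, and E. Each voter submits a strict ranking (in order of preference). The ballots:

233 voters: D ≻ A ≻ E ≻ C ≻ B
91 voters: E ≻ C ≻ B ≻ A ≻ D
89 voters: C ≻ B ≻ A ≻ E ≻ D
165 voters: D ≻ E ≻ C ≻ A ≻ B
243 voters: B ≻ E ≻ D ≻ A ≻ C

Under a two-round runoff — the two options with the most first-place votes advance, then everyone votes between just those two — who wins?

Round 1 first-place votes: A 0, D 398, C 89, B 243, E 91.
D and B advance.
Runoff: D is preferred to B by 398 voters; B by 423.
B wins the runoff.

B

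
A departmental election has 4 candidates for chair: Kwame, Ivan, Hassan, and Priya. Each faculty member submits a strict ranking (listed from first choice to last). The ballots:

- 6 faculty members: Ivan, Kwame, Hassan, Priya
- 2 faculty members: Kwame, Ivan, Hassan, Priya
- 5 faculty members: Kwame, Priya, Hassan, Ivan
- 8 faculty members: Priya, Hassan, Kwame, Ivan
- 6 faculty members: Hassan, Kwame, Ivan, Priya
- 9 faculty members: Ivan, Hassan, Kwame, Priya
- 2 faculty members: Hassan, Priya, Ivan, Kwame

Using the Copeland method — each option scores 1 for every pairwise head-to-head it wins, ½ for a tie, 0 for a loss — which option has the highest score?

Kwame: beats Ivan and Priya; loses to Hassan → score 2.
Ivan: beats Priya; loses to Kwame and Hassan → score 1.
Hassan: beats Kwame, Ivan, and Priya → score 3.
Priya: loses to Kwame, Ivan, and Hassan → score 0.
Hassan has the best pairwise record.

Hassan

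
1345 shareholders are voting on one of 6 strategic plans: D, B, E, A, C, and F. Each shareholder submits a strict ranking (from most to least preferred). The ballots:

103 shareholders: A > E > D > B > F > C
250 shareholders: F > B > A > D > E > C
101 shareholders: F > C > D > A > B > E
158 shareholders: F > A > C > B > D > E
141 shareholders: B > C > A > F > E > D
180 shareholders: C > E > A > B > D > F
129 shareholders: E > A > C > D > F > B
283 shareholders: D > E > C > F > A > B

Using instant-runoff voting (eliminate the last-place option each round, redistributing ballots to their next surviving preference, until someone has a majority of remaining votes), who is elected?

C

Round 1: D 283, B 141, E 129, A 103, C 180, F 509. Eliminate A.
Round 2: D 283, B 141, E 232, C 180, F 509. Eliminate B.
Round 3: D 283, E 232, C 321, F 509. Eliminate E.
Round 4: D 386, C 450, F 509. Eliminate D.
Round 5: C 733, F 612. C has a majority.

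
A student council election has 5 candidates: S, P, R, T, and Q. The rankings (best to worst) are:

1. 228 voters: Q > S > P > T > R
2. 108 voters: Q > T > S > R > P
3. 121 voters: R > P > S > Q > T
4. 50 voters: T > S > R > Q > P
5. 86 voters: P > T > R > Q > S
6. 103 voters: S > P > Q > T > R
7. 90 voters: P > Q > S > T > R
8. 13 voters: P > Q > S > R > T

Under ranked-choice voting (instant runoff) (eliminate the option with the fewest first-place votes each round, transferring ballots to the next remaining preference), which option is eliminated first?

T

Round 1: S 103, P 189, R 121, T 50, Q 336. Eliminate T.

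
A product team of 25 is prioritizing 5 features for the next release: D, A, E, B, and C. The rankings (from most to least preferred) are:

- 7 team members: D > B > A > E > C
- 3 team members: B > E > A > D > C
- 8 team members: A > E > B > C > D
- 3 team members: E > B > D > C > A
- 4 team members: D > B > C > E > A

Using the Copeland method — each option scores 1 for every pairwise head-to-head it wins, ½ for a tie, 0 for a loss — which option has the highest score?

D: beats A and C; loses to E and B → score 2.
A: beats E and C; loses to D and B → score 2.
E: beats D and C; loses to A and B → score 2.
B: beats D, A, E, and C → score 4.
C: loses to D, A, E, and B → score 0.
B has the best pairwise record.

B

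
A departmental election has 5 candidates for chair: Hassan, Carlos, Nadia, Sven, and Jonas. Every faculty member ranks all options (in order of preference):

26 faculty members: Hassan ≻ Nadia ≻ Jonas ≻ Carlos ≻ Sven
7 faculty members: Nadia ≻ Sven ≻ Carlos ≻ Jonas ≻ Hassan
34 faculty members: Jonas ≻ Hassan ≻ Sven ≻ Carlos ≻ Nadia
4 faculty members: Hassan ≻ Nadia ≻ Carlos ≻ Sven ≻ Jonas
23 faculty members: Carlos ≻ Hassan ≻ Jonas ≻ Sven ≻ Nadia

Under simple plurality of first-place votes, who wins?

Jonas

First-place votes: Hassan 30, Carlos 23, Nadia 7, Sven 0, Jonas 34.
Jonas has the most first-place votes.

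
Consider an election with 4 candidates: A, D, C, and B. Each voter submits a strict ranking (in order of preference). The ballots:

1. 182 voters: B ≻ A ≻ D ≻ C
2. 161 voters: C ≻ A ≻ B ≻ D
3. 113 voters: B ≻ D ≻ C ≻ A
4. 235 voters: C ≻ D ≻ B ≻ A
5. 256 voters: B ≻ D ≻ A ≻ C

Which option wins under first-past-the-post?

First-place votes: A 0, D 0, C 396, B 551.
B has the most first-place votes.

B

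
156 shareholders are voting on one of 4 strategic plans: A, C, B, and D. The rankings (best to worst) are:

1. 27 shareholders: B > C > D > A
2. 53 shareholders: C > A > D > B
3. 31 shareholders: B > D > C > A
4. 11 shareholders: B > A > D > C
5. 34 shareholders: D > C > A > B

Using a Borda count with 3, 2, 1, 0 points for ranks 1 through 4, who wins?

C

A: 27·0 + 53·2 + 31·0 + 11·2 + 34·1 = 162
C: 27·2 + 53·3 + 31·1 + 11·0 + 34·2 = 312
B: 27·3 + 53·0 + 31·3 + 11·3 + 34·0 = 207
D: 27·1 + 53·1 + 31·2 + 11·1 + 34·3 = 255
C has the highest Borda score (312).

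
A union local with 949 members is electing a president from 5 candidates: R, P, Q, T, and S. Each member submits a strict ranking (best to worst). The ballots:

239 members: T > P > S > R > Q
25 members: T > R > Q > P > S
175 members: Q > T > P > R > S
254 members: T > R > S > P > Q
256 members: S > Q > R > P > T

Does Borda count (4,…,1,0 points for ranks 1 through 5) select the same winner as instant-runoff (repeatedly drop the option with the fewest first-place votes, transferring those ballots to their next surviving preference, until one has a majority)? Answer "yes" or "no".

yes

Borda — scores: R 1763, P 1602, Q 1518, T 2597, S 2010. Winner: T.
Instant-runoff — R1 R 0, P 0, Q 175, T 518, S 256 (T winner). Winner: T.
The two methods agree.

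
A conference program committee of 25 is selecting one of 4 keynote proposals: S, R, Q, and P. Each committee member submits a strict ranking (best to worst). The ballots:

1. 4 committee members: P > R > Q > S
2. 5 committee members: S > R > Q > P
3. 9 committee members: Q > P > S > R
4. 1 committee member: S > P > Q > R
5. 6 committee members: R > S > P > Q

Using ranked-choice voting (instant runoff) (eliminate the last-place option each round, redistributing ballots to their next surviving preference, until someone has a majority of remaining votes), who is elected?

Round 1: S 6, R 6, Q 9, P 4. Eliminate P.
Round 2: S 6, R 10, Q 9. Eliminate S.
Round 3: R 15, Q 10. R has a majority.

R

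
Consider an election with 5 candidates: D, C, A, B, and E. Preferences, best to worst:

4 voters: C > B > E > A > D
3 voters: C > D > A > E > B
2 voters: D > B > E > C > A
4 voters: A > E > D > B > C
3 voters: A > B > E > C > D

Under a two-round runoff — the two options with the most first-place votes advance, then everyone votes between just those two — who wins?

C

Round 1 first-place votes: D 2, C 7, A 7, B 0, E 0.
A and C advance.
Runoff: A is preferred to C by 7 voters; C by 9.
C wins the runoff.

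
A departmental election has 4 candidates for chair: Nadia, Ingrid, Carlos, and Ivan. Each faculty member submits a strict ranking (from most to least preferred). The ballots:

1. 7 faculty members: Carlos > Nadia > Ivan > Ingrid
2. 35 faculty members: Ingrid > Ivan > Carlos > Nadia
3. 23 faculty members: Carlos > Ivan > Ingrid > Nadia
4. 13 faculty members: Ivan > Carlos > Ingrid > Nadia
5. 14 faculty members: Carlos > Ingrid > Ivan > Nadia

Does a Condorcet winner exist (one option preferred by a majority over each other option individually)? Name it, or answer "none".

Checking pairwise contests:
Ingrid beats Nadia 85–7.
Carlos beats Ingrid 57–35.
Ivan beats Carlos 48–44.
Ingrid beats Ivan 49–43.
Every option loses at least one head-to-head, so there is no Condorcet winner.

none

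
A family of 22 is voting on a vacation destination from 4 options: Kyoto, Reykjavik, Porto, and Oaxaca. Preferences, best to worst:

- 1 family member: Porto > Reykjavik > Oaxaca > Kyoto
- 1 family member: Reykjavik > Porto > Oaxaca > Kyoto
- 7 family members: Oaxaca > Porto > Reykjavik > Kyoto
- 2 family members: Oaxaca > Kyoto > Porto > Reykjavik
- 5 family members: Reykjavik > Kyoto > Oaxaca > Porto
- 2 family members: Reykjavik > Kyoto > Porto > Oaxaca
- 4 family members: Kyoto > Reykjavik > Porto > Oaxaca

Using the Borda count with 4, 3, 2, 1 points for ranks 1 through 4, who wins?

Reykjavik

Kyoto: 1·1 + 1·1 + 7·1 + 2·3 + 5·3 + 2·3 + 4·4 = 52
Reykjavik: 1·3 + 1·4 + 7·2 + 2·1 + 5·4 + 2·4 + 4·3 = 63
Porto: 1·4 + 1·3 + 7·3 + 2·2 + 5·1 + 2·2 + 4·2 = 49
Oaxaca: 1·2 + 1·2 + 7·4 + 2·4 + 5·2 + 2·1 + 4·1 = 56
Reykjavik has the highest Borda score (63).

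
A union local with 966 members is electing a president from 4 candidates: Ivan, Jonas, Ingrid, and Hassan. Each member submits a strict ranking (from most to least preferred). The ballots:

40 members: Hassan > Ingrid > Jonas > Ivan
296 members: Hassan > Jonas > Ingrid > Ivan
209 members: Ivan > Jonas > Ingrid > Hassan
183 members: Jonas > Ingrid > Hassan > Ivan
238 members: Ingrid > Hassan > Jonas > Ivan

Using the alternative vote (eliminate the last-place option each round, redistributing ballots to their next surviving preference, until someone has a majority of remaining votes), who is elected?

Ingrid

Round 1: Ivan 209, Jonas 183, Ingrid 238, Hassan 336. Eliminate Jonas.
Round 2: Ivan 209, Ingrid 421, Hassan 336. Eliminate Ivan.
Round 3: Ingrid 630, Hassan 336. Ingrid has a majority.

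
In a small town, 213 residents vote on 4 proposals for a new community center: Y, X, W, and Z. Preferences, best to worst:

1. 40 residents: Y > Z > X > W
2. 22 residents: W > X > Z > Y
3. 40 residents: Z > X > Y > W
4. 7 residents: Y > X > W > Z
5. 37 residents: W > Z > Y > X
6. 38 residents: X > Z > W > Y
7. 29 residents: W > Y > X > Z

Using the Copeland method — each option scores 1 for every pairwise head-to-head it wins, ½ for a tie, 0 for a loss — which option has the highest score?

Z

Y: beats X; loses to W and Z → score 1.
X: beats W; loses to Y and Z → score 1.
W: beats Y; loses to X and Z → score 1.
Z: beats Y, X, and W → score 3.
Z has the best pairwise record.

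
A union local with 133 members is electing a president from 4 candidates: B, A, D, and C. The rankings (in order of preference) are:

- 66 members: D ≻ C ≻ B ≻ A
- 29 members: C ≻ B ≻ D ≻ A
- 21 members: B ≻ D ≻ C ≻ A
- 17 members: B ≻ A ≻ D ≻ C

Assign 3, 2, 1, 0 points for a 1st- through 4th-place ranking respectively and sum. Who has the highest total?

B: 66·1 + 29·2 + 21·3 + 17·3 = 238
A: 66·0 + 29·0 + 21·0 + 17·2 = 34
D: 66·3 + 29·1 + 21·2 + 17·1 = 286
C: 66·2 + 29·3 + 21·1 + 17·0 = 240
D has the highest Borda score (286).

D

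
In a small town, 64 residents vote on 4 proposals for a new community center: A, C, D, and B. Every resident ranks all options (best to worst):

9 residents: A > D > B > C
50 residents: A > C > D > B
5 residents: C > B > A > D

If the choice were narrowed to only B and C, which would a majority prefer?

C

Voters preferring B to C: 9; preferring C to B: 55.
C wins the head-to-head.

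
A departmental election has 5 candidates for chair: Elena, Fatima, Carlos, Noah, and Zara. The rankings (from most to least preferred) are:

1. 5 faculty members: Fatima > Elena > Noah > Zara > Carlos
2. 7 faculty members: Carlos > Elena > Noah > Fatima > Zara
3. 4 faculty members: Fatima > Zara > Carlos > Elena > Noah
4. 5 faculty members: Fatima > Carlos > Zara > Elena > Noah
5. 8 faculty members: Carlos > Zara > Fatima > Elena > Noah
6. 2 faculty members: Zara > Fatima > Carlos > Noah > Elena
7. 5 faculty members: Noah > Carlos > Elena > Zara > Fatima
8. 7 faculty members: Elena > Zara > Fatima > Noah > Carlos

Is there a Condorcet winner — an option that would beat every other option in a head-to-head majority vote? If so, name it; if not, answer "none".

Checking pairwise contests:
Fatima beats Elena 24–19.
Zara beats Fatima 22–21.
Fatima beats Carlos 23–20.
Elena beats Noah 36–7.
Elena beats Zara 24–19.
Every option loses at least one head-to-head, so there is no Condorcet winner.

none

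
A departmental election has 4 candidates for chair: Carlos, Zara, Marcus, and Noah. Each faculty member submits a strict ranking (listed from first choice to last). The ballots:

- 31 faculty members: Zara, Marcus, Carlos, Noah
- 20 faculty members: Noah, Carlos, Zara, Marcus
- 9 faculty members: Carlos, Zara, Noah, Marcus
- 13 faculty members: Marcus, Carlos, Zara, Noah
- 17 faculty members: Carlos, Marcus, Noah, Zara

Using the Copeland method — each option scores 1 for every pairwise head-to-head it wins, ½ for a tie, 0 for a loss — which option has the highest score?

Carlos: beats Zara, Marcus, and Noah → score 3.
Zara: beats Marcus and Noah; loses to Carlos → score 2.
Marcus: beats Noah; loses to Carlos and Zara → score 1.
Noah: loses to Carlos, Zara, and Marcus → score 0.
Carlos has the best pairwise record.

Carlos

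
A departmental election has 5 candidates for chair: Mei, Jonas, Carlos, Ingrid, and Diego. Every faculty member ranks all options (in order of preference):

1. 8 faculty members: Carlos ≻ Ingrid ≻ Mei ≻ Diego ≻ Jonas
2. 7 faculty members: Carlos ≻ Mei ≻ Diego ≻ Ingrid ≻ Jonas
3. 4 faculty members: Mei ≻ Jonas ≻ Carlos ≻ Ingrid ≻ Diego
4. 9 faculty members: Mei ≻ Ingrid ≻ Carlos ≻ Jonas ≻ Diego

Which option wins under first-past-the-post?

First-place votes: Mei 13, Jonas 0, Carlos 15, Ingrid 0, Diego 0.
Carlos has the most first-place votes.

Carlos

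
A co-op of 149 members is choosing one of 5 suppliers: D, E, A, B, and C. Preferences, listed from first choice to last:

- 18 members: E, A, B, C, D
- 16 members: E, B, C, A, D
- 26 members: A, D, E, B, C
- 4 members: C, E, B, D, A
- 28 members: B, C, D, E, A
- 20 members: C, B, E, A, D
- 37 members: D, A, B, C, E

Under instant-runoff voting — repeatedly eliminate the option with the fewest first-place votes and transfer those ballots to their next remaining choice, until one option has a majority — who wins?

Round 1: D 37, E 34, A 26, B 28, C 24. Eliminate C.
Round 2: D 37, E 38, A 26, B 48. Eliminate A.
Round 3: D 63, E 38, B 48. Eliminate E.
Round 4: D 63, B 86. B has a majority.

B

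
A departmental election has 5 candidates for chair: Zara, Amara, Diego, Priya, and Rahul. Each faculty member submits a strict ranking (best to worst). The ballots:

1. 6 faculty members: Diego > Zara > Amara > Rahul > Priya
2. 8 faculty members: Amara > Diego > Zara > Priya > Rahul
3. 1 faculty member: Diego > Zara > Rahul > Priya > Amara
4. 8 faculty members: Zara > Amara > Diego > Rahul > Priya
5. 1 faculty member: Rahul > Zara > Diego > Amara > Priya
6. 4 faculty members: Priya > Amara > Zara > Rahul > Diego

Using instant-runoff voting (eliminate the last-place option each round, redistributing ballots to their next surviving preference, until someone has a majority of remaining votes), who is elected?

Zara

Round 1: Zara 8, Amara 8, Diego 7, Priya 4, Rahul 1. Eliminate Rahul.
Round 2: Zara 9, Amara 8, Diego 7, Priya 4. Eliminate Priya.
Round 3: Zara 9, Amara 12, Diego 7. Eliminate Diego.
Round 4: Zara 16, Amara 12. Zara has a majority.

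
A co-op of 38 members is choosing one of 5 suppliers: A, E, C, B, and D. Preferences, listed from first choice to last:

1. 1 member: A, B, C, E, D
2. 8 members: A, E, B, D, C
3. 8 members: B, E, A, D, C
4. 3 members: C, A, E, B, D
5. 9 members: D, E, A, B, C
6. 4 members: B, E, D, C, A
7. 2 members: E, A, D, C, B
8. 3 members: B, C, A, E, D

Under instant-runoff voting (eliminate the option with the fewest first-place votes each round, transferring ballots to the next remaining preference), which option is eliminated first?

Round 1: A 9, E 2, C 3, B 15, D 9. Eliminate E.

E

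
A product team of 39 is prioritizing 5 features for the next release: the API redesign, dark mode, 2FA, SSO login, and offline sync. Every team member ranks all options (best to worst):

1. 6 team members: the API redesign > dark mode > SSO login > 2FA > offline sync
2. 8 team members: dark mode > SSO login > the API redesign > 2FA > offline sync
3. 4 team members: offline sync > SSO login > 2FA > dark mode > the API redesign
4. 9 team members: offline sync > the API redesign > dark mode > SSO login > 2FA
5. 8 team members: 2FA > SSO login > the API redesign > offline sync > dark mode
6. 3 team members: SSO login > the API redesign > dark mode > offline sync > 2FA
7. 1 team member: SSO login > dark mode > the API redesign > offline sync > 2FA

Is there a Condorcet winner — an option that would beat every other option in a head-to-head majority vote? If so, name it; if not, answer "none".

Checking pairwise contests:
SSO login beats the API redesign 24–15.
the API redesign beats dark mode 26–13.
the API redesign beats 2FA 27–12.
dark mode beats SSO login 23–16.
the API redesign beats offline sync 26–13.
Every option loses at least one head-to-head, so there is no Condorcet winner.

none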